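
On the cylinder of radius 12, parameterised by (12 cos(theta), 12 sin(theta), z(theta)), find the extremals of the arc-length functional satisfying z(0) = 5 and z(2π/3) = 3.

Parameterise the cylinder of radius R = 12 as
    r(θ) = (12 cos θ, 12 sin θ, z(θ)).
The arc-length element is
    ds = sqrt(144 + (dz/dθ)^2) dθ,
so the Lagrangian is L = sqrt(144 + z'^2).
L depends on z' only, not on z or θ, so ∂L/∂z = 0 and
    ∂L/∂z' = z' / sqrt(144 + z'^2).
The Euler-Lagrange equation gives
    d/dθ( z' / sqrt(144 + z'^2) ) = 0,
so z' is constant. Integrating once:
    z(θ) = a θ + b,
a helix on the cylinder (a straight line when the cylinder is unrolled). The constants a, b are determined by the endpoint conditions.
With endpoint conditions z(0) = 5 and z(2π/3) = 3: from z(0) = b we get b = 5, and a·2π/3 + 5 = 3 gives a = -3/π, so
    z(θ) = (-3/π) θ + 5.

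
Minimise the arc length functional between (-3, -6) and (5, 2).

Arc-length functional: J[y] = ∫ sqrt(1 + (y')^2) dx.
Lagrangian L = sqrt(1 + (y')^2) has no explicit y dependence, so ∂L/∂y = 0 and the Euler-Lagrange equation gives
    d/dx( y' / sqrt(1 + (y')^2) ) = 0  ⇒  y' / sqrt(1 + (y')^2) = const.
Hence y' is constant, so y(x) is affine.
Fitting the endpoints (-3, -6) and (5, 2):
    slope m = (2 − (-6)) / (5 − (-3)) = 1,
    intercept c = (-6) − m·(-3) = -3.
Extremal: y(x) = x - 3.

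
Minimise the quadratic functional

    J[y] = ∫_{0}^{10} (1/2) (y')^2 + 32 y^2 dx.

The Lagrangian is L = (1/2) (y')^2 + 32 y^2.
Compute ∂L/∂y = 64y, ∂L/∂y' = y'.
The Euler-Lagrange equation d/dx(∂L/∂y') − ∂L/∂y = 0 reduces to
    y'' − 64 y = 0.
Its general solution is
    y(x) = A e^(8x) + B e^(−8x),
with A, B fixed by the endpoint conditions.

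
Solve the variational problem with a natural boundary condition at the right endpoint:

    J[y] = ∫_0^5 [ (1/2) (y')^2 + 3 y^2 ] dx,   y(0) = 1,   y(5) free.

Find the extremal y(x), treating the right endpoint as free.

The Lagrangian L = (1/2) (y')^2 + 3 y^2 gives
    ∂L/∂y = 6 y,   ∂L/∂y' = y'.
Euler-Lagrange: y'' − 6 y = 0.
With k = sqrt(6), the general solution is
    y(x) = A cosh(sqrt(6) x) + B sinh(sqrt(6) x).
Fixed left endpoint y(0) = 1 ⇒ A = 1.
The right endpoint x = 5 is free, so the natural (transversality) condition is ∂L/∂y' |_{x=5} = 0, i.e. y'(5) = 0.
Compute y'(x) = A k sinh(k x) + B k cosh(k x), so
    y'(5) = A k sinh(k·5) + B k cosh(k·5) = 0
    ⇒ B = −A tanh(k·5) = − tanh(sqrt(6)·5).
Therefore the extremal is
    y(x) = cosh(sqrt(6) x) − tanh(sqrt(6)·5) sinh(sqrt(6) x).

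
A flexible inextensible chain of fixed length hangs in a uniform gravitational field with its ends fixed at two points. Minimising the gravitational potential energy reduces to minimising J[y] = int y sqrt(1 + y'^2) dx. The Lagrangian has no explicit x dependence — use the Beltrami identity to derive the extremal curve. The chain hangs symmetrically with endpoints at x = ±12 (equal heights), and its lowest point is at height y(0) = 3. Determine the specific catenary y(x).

The Lagrangian L(y, y') = y sqrt(1 + y'^2) has no explicit x dependence, so the Beltrami identity applies:
    L − y' ∂L/∂y' = C.
Compute ∂L/∂y' = y · y' / sqrt(1 + y'^2). Then
    L − y' ∂L/∂y'
    = y sqrt(1 + y'^2) − y · y'^2 / sqrt(1 + y'^2)
    = y (1 + y'^2 − y'^2) / sqrt(1 + y'^2)
    = y / sqrt(1 + y'^2) = C.
Squaring gives y^2 = C^2 (1 + y'^2), i.e.
    y'^2 = y^2 / C^2 − 1.
Separating variables,
    dy / sqrt(y^2 − C^2) = dx / C,
and integrating gives arccosh(y / C) = (x − a)/C, so
    y(x) = C cosh((x − a)/C),
the catenary. The constants C and a are fixed by the two endpoint conditions (and, for the hanging-chain problem, the length constraint selects C).
Now fit the given data. The endpoints x = ±12 are symmetric at equal height, so the catenary is even about its minimum: a = 0 and y(x) = C cosh(x/C). The lowest point is y(0) = C cosh(0) = C, and we are told y(0) = 3, so C = 3. Therefore
    y(x) = 3 cosh(x/3),
and at the endpoints
    y(±12) = 3 cosh(12/3).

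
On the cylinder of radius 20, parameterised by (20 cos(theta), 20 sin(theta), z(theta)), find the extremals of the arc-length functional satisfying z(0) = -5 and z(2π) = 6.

Parameterise the cylinder of radius R = 20 as
    r(θ) = (20 cos θ, 20 sin θ, z(θ)).
The arc-length element is
    ds = sqrt(400 + (dz/dθ)^2) dθ,
so the Lagrangian is L = sqrt(400 + z'^2).
L depends on z' only, not on z or θ, so ∂L/∂z = 0 and
    ∂L/∂z' = z' / sqrt(400 + z'^2).
The Euler-Lagrange equation gives
    d/dθ( z' / sqrt(400 + z'^2) ) = 0,
so z' is constant. Integrating once:
    z(θ) = a θ + b,
a helix on the cylinder (a straight line when the cylinder is unrolled). The constants a, b are determined by the endpoint conditions.
With endpoint conditions z(0) = -5 and z(2π) = 6: from z(0) = b we get b = -5, and a·2π + -5 = 6 gives a = 11/(2π), so
    z(θ) = (11/(2π)) θ − 5.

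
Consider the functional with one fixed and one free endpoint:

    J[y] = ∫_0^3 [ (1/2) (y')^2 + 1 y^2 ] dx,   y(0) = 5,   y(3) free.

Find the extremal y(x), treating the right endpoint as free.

The Lagrangian L = (1/2) (y')^2 + 1 y^2 gives
    ∂L/∂y = 2 y,   ∂L/∂y' = y'.
Euler-Lagrange: y'' − 2 y = 0.
With k = sqrt(2), the general solution is
    y(x) = A cosh(sqrt(2) x) + B sinh(sqrt(2) x).
Fixed left endpoint y(0) = 5 ⇒ A = 5.
The right endpoint x = 3 is free, so the natural (transversality) condition is ∂L/∂y' |_{x=3} = 0, i.e. y'(3) = 0.
Compute y'(x) = A k sinh(k x) + B k cosh(k x), so
    y'(3) = A k sinh(k·3) + B k cosh(k·3) = 0
    ⇒ B = −A tanh(k·3) = − 5 tanh(sqrt(2)·3).
Therefore the extremal is
    y(x) = 5 cosh(sqrt(2) x) − 5 tanh(sqrt(2)·3) sinh(sqrt(2) x).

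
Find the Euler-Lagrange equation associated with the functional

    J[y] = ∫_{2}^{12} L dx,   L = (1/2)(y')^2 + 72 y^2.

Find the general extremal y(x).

The Lagrangian is L = (1/2)(y')^2 + 72 y^2.
∂L/∂y = 144y.
∂L/∂y' = y'.
The Euler-Lagrange equation d/dx(∂L/∂y') − ∂L/∂y = 0 becomes:
    y'' - 144 y = 0
General solution: y(x) = A e^(12x) + B e^(-12x), where A and B are arbitrary constants fixed by the endpoint conditions.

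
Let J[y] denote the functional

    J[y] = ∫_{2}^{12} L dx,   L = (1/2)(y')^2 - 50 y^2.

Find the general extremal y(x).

The Lagrangian is L = (1/2)(y')^2 - 50 y^2.
∂L/∂y = -100y.
∂L/∂y' = y'.
The Euler-Lagrange equation d/dx(∂L/∂y') − ∂L/∂y = 0 becomes:
    y'' + 100 y = 0
General solution: y(x) = A sin(10x) + B cos(10x), where A and B are arbitrary constants fixed by the endpoint conditions.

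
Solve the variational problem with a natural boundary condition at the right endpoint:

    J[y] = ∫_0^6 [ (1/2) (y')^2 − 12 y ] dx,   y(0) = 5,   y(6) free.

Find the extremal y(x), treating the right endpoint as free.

The Lagrangian L = (1/2) (y')^2 − 12 y gives
    ∂L/∂y = −12,   ∂L/∂y' = y'.
Euler-Lagrange: d/dx(y') − (−12) = 0, i.e. y'' + 12 = 0, so
    y(x) = −(12/2) x^2 + C1 x + C2.
Fixed left endpoint y(0) = 5 ⇒ C2 = 5.
The right endpoint x = 6 is free, so the natural (transversality) condition is ∂L/∂y' |_{x=6} = 0, i.e. y'(6) = 0.
Compute y'(x) = −12 x + C1, so y'(6) = −72 + C1 = 0 ⇒ C1 = 72.
Therefore the extremal is
    y(x) = −6 x^2 + 72 x + 5.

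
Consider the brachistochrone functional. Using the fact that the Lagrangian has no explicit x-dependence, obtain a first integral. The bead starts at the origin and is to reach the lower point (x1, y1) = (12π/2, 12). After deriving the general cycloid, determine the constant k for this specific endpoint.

The Lagrangian L = sqrt((1 + y'^2) / y) has no explicit x dependence, so the Beltrami identity applies:
    L − y' ∂L/∂y' = C.
Compute ∂L/∂y' = y' / sqrt(y (1 + y'^2)).
Substitute:
    sqrt((1 + y'^2)/y) − y'·y' / sqrt(y (1 + y'^2))
    = (1 + y'^2) / sqrt(y (1 + y'^2)) − y'^2 / sqrt(y (1 + y'^2))
    = 1 / sqrt(y (1 + y'^2)) = C.
Squaring and rearranging gives the first integral
    y (1 + y'^2) = 1/C^2 =: k   (constant).
Solving this first-order ODE by the substitution
    y = (k/2)(1 − cos θ)
yields the cycloid parameterisation
    x(θ) = (k/2)(θ − sin θ),   y(θ) = (k/2)(1 − cos θ).
The constant k is fixed by the endpoint condition.
Now fit the given lower endpoint (x1, y1) = (12π/2, 12). At the bottom of the first arch (θ = π), the parametric equations give
    y(π) = (k/2)(1 − cos π) = k,
    x(π) = (k/2)(π − sin π) = kπ/2.
Matching y(π) = 12 gives k = 12, consistent with x(π) = 12π/2. Therefore the specific cycloid is
    x(θ) = (12/2)(θ − sin θ),   y(θ) = (12/2)(1 − cos θ).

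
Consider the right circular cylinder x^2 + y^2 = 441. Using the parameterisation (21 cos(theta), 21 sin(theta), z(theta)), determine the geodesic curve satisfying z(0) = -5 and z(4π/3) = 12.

Parameterise the cylinder of radius R = 21 as
    r(θ) = (21 cos θ, 21 sin θ, z(θ)).
The arc-length element is
    ds = sqrt(441 + (dz/dθ)^2) dθ,
so the Lagrangian is L = sqrt(441 + z'^2).
L depends on z' only, not on z or θ, so ∂L/∂z = 0 and
    ∂L/∂z' = z' / sqrt(441 + z'^2).
The Euler-Lagrange equation gives
    d/dθ( z' / sqrt(441 + z'^2) ) = 0,
so z' is constant. Integrating once:
    z(θ) = a θ + b,
a helix on the cylinder (a straight line when the cylinder is unrolled). The constants a, b are determined by the endpoint conditions.
With endpoint conditions z(0) = -5 and z(4π/3) = 12: from z(0) = b we get b = -5, and a·4π/3 + -5 = 12 gives a = 51/(4π), so
    z(θ) = (51/(4π)) θ − 5.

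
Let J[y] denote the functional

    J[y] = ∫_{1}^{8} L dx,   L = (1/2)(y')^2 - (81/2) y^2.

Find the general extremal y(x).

The Lagrangian is L = (1/2)(y')^2 - (81/2) y^2.
∂L/∂y = -81y.
∂L/∂y' = y'.
The Euler-Lagrange equation d/dx(∂L/∂y') − ∂L/∂y = 0 becomes:
    y'' + 81 y = 0
General solution: y(x) = A sin(9x) + B cos(9x), where A and B are arbitrary constants fixed by the endpoint conditions.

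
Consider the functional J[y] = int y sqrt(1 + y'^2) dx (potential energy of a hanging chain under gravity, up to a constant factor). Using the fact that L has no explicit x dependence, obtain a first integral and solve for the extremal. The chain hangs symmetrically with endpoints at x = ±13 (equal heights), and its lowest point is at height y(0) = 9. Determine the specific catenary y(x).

The Lagrangian L(y, y') = y sqrt(1 + y'^2) has no explicit x dependence, so the Beltrami identity applies:
    L − y' ∂L/∂y' = C.
Compute ∂L/∂y' = y · y' / sqrt(1 + y'^2). Then
    L − y' ∂L/∂y'
    = y sqrt(1 + y'^2) − y · y'^2 / sqrt(1 + y'^2)
    = y (1 + y'^2 − y'^2) / sqrt(1 + y'^2)
    = y / sqrt(1 + y'^2) = C.
Squaring gives y^2 = C^2 (1 + y'^2), i.e.
    y'^2 = y^2 / C^2 − 1.
Separating variables,
    dy / sqrt(y^2 − C^2) = dx / C,
and integrating gives arccosh(y / C) = (x − a)/C, so
    y(x) = C cosh((x − a)/C),
the catenary. The constants C and a are fixed by the two endpoint conditions (and, for the hanging-chain problem, the length constraint selects C).
Now fit the given data. The endpoints x = ±13 are symmetric at equal height, so the catenary is even about its minimum: a = 0 and y(x) = C cosh(x/C). The lowest point is y(0) = C cosh(0) = C, and we are told y(0) = 9, so C = 9. Therefore
    y(x) = 9 cosh(x/9),
and at the endpoints
    y(±13) = 9 cosh(13/9).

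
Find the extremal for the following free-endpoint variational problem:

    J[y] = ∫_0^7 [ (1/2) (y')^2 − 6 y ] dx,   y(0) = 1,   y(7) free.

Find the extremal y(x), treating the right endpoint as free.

The Lagrangian L = (1/2) (y')^2 − 6 y gives
    ∂L/∂y = −6,   ∂L/∂y' = y'.
Euler-Lagrange: d/dx(y') − (−6) = 0, i.e. y'' + 6 = 0, so
    y(x) = −(6/2) x^2 + C1 x + C2.
Fixed left endpoint y(0) = 1 ⇒ C2 = 1.
The right endpoint x = 7 is free, so the natural (transversality) condition is ∂L/∂y' |_{x=7} = 0, i.e. y'(7) = 0.
Compute y'(x) = −6 x + C1, so y'(7) = −42 + C1 = 0 ⇒ C1 = 42.
Therefore the extremal is
    y(x) = −3 x^2 + 42 x + 1.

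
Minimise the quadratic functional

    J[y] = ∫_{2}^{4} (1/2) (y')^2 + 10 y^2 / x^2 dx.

The Lagrangian is L = (1/2) (y')^2 + 10 y^2 / x^2.
Compute ∂L/∂y = 20y/x^2, ∂L/∂y' = y'.
The Euler-Lagrange equation d/dx(∂L/∂y') − ∂L/∂y = 0 reduces to
    y'' − 20/x^2 · y = 0  (x > 0).
Its general solution is
    y(x) = A x^5 + B x^(-4),
with A, B fixed by the endpoint conditions.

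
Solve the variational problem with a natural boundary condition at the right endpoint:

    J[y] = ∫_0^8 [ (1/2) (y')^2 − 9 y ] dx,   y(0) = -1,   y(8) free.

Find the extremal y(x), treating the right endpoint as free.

The Lagrangian L = (1/2) (y')^2 − 9 y gives
    ∂L/∂y = −9,   ∂L/∂y' = y'.
Euler-Lagrange: d/dx(y') − (−9) = 0, i.e. y'' + 9 = 0, so
    y(x) = −(9/2) x^2 + C1 x + C2.
Fixed left endpoint y(0) = -1 ⇒ C2 = -1.
The right endpoint x = 8 is free, so the natural (transversality) condition is ∂L/∂y' |_{x=8} = 0, i.e. y'(8) = 0.
Compute y'(x) = −9 x + C1, so y'(8) = −72 + C1 = 0 ⇒ C1 = 72.
Therefore the extremal is
    y(x) = −(9/2) x^2 + 72 x − 1.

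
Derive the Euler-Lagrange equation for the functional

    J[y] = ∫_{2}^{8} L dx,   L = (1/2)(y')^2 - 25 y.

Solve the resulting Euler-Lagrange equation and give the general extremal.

The Lagrangian is L = (1/2)(y')^2 - 25 y.
∂L/∂y = -25.
∂L/∂y' = y'.
The Euler-Lagrange equation d/dx(∂L/∂y') − ∂L/∂y = 0 becomes:
    y'' + 25 = 0
General solution: y(x) = -(25/2) x^2 + A x + B, where A and B are arbitrary constants fixed by the endpoint conditions.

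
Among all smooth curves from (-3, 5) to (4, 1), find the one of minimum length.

Arc-length functional: J[y] = ∫ sqrt(1 + (y')^2) dx.
Lagrangian L = sqrt(1 + (y')^2) has no explicit y dependence, so ∂L/∂y = 0 and the Euler-Lagrange equation gives
    d/dx( y' / sqrt(1 + (y')^2) ) = 0  ⇒  y' / sqrt(1 + (y')^2) = const.
Hence y' is constant, so y(x) is affine.
Fitting the endpoints (-3, 5) and (4, 1):
    slope m = (1 − 5) / (4 − (-3)) = -4/7,
    intercept c = 5 − m·(-3) = 23/7.
Extremal: y(x) = (-4/7) x + 23/7.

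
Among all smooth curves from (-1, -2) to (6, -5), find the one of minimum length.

Arc-length functional: J[y] = ∫ sqrt(1 + (y')^2) dx.
Lagrangian L = sqrt(1 + (y')^2) has no explicit y dependence, so ∂L/∂y = 0 and the Euler-Lagrange equation gives
    d/dx( y' / sqrt(1 + (y')^2) ) = 0  ⇒  y' / sqrt(1 + (y')^2) = const.
Hence y' is constant, so y(x) is affine.
Fitting the endpoints (-1, -2) and (6, -5):
    slope m = ((-5) − (-2)) / (6 − (-1)) = -3/7,
    intercept c = (-2) − m·(-1) = -17/7.
Extremal: y(x) = (-3/7) x - 17/7.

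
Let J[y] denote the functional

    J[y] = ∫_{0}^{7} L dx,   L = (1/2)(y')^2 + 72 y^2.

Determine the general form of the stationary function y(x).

The Lagrangian is L = (1/2)(y')^2 + 72 y^2.
∂L/∂y = 144y.
∂L/∂y' = y'.
The Euler-Lagrange equation d/dx(∂L/∂y') − ∂L/∂y = 0 becomes:
    y'' - 144 y = 0
General solution: y(x) = A e^(12x) + B e^(-12x), where A and B are arbitrary constants fixed by the endpoint conditions.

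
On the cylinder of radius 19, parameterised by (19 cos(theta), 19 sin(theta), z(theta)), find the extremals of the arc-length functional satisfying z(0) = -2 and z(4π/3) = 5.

Parameterise the cylinder of radius R = 19 as
    r(θ) = (19 cos θ, 19 sin θ, z(θ)).
The arc-length element is
    ds = sqrt(361 + (dz/dθ)^2) dθ,
so the Lagrangian is L = sqrt(361 + z'^2).
L depends on z' only, not on z or θ, so ∂L/∂z = 0 and
    ∂L/∂z' = z' / sqrt(361 + z'^2).
The Euler-Lagrange equation gives
    d/dθ( z' / sqrt(361 + z'^2) ) = 0,
so z' is constant. Integrating once:
    z(θ) = a θ + b,
a helix on the cylinder (a straight line when the cylinder is unrolled). The constants a, b are determined by the endpoint conditions.
With endpoint conditions z(0) = -2 and z(4π/3) = 5: from z(0) = b we get b = -2, and a·4π/3 + -2 = 5 gives a = 21/(4π), so
    z(θ) = (21/(4π)) θ − 2.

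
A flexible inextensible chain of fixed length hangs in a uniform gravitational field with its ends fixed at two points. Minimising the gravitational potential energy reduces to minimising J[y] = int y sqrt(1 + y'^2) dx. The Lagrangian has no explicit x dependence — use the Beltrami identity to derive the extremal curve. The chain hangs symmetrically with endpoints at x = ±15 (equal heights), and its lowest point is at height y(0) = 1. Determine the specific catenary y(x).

The Lagrangian L(y, y') = y sqrt(1 + y'^2) has no explicit x dependence, so the Beltrami identity applies:
    L − y' ∂L/∂y' = C.
Compute ∂L/∂y' = y · y' / sqrt(1 + y'^2). Then
    L − y' ∂L/∂y'
    = y sqrt(1 + y'^2) − y · y'^2 / sqrt(1 + y'^2)
    = y (1 + y'^2 − y'^2) / sqrt(1 + y'^2)
    = y / sqrt(1 + y'^2) = C.
Squaring gives y^2 = C^2 (1 + y'^2), i.e.
    y'^2 = y^2 / C^2 − 1.
Separating variables,
    dy / sqrt(y^2 − C^2) = dx / C,
and integrating gives arccosh(y / C) = (x − a)/C, so
    y(x) = C cosh((x − a)/C),
the catenary. The constants C and a are fixed by the two endpoint conditions (and, for the hanging-chain problem, the length constraint selects C).
Now fit the given data. The endpoints x = ±15 are symmetric at equal height, so the catenary is even about its minimum: a = 0 and y(x) = C cosh(x/C). The lowest point is y(0) = C cosh(0) = C, and we are told y(0) = 1, so C = 1. Therefore
    y(x) = cosh(x),
and at the endpoints
    y(±15) = cosh(15).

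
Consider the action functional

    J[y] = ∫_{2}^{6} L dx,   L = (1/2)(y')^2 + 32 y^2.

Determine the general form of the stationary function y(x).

The Lagrangian is L = (1/2)(y')^2 + 32 y^2.
∂L/∂y = 64y.
∂L/∂y' = y'.
The Euler-Lagrange equation d/dx(∂L/∂y') − ∂L/∂y = 0 becomes:
    y'' - 64 y = 0
General solution: y(x) = A e^(8x) + B e^(-8x), where A and B are arbitrary constants fixed by the endpoint conditions.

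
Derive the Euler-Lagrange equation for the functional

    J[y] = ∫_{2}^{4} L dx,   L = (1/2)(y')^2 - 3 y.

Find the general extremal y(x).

The Lagrangian is L = (1/2)(y')^2 - 3 y.
∂L/∂y = -3.
∂L/∂y' = y'.
The Euler-Lagrange equation d/dx(∂L/∂y') − ∂L/∂y = 0 becomes:
    y'' + 3 = 0
General solution: y(x) = -(3/2) x^2 + A x + B, where A and B are arbitrary constants fixed by the endpoint conditions.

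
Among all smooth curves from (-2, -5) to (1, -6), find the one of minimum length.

Arc-length functional: J[y] = ∫ sqrt(1 + (y')^2) dx.
Lagrangian L = sqrt(1 + (y')^2) has no explicit y dependence, so ∂L/∂y = 0 and the Euler-Lagrange equation gives
    d/dx( y' / sqrt(1 + (y')^2) ) = 0  ⇒  y' / sqrt(1 + (y')^2) = const.
Hence y' is constant, so y(x) is affine.
Fitting the endpoints (-2, -5) and (1, -6):
    slope m = ((-6) − (-5)) / (1 − (-2)) = -1/3,
    intercept c = (-5) − m·(-2) = -17/3.
Extremal: y(x) = (-1/3) x - 17/3.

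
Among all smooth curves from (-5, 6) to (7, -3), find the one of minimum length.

Arc-length functional: J[y] = ∫ sqrt(1 + (y')^2) dx.
Lagrangian L = sqrt(1 + (y')^2) has no explicit y dependence, so ∂L/∂y = 0 and the Euler-Lagrange equation gives
    d/dx( y' / sqrt(1 + (y')^2) ) = 0  ⇒  y' / sqrt(1 + (y')^2) = const.
Hence y' is constant, so y(x) is affine.
Fitting the endpoints (-5, 6) and (7, -3):
    slope m = ((-3) − 6) / (7 − (-5)) = -3/4,
    intercept c = 6 − m·(-5) = 9/4.
Extremal: y(x) = (-3/4) x + 9/4.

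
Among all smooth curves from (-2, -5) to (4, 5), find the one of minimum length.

Arc-length functional: J[y] = ∫ sqrt(1 + (y')^2) dx.
Lagrangian L = sqrt(1 + (y')^2) has no explicit y dependence, so ∂L/∂y = 0 and the Euler-Lagrange equation gives
    d/dx( y' / sqrt(1 + (y')^2) ) = 0  ⇒  y' / sqrt(1 + (y')^2) = const.
Hence y' is constant, so y(x) is affine.
Fitting the endpoints (-2, -5) and (4, 5):
    slope m = (5 − (-5)) / (4 − (-2)) = 5/3,
    intercept c = (-5) − m·(-2) = -5/3.
Extremal: y(x) = (5/3) x - 5/3.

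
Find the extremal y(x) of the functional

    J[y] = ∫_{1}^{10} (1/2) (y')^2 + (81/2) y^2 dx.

The Lagrangian is L = (1/2) (y')^2 + (81/2) y^2.
Compute ∂L/∂y = 81y, ∂L/∂y' = y'.
The Euler-Lagrange equation d/dx(∂L/∂y') − ∂L/∂y = 0 reduces to
    y'' − 81 y = 0.
Its general solution is
    y(x) = A e^(9x) + B e^(−9x),
with A, B fixed by the endpoint conditions.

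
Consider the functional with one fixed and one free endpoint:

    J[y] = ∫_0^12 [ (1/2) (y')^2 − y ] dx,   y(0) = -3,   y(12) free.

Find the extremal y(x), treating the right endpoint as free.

The Lagrangian L = (1/2) (y')^2 − y gives
    ∂L/∂y = −1,   ∂L/∂y' = y'.
Euler-Lagrange: d/dx(y') − (−1) = 0, i.e. y'' + 1 = 0, so
    y(x) = −(1/2) x^2 + C1 x + C2.
Fixed left endpoint y(0) = -3 ⇒ C2 = -3.
The right endpoint x = 12 is free, so the natural (transversality) condition is ∂L/∂y' |_{x=12} = 0, i.e. y'(12) = 0.
Compute y'(x) = −1 x + C1, so y'(12) = −12 + C1 = 0 ⇒ C1 = 12.
Therefore the extremal is
    y(x) = −x^2/2 + 12 x − 3.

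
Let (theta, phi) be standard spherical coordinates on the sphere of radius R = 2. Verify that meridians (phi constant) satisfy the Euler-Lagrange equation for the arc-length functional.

On the sphere of radius R = 2 with spherical coordinates (θ, φ), the induced metric is
    ds^2 = 4(dθ^2 + sin^2(θ) dφ^2).
Using θ as the parameter, the arc-length functional becomes
    J[φ] = ∫ 2 sqrt(1 + sin^2(θ) (dφ/dθ)^2) dθ.
So L = 2 sqrt(1 + sin^2(θ) φ'^2). Compute
    ∂L/∂φ = 0  (L has no explicit φ dependence),
    ∂L/∂φ' = 2 sin^2(θ) φ' / sqrt(1 + sin^2(θ) φ'^2).
For the candidate φ(θ) = c (constant), φ' = 0, so ∂L/∂φ' evaluated along the candidate vanishes, and ∂L/∂φ is identically zero. Hence
    d/dθ(∂L/∂φ') − ∂L/∂φ = 0
is satisfied. Therefore meridians φ = const are extremals of arc length — they are geodesics on the sphere.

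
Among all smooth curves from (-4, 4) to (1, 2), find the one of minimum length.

Arc-length functional: J[y] = ∫ sqrt(1 + (y')^2) dx.
Lagrangian L = sqrt(1 + (y')^2) has no explicit y dependence, so ∂L/∂y = 0 and the Euler-Lagrange equation gives
    d/dx( y' / sqrt(1 + (y')^2) ) = 0  ⇒  y' / sqrt(1 + (y')^2) = const.
Hence y' is constant, so y(x) is affine.
Fitting the endpoints (-4, 4) and (1, 2):
    slope m = (2 − 4) / (1 − (-4)) = -2/5,
    intercept c = 4 − m·(-4) = 12/5.
Extremal: y(x) = (-2/5) x + 12/5.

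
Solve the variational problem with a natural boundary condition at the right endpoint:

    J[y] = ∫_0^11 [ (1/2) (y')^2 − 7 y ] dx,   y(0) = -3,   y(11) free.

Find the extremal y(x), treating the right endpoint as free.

The Lagrangian L = (1/2) (y')^2 − 7 y gives
    ∂L/∂y = −7,   ∂L/∂y' = y'.
Euler-Lagrange: d/dx(y') − (−7) = 0, i.e. y'' + 7 = 0, so
    y(x) = −(7/2) x^2 + C1 x + C2.
Fixed left endpoint y(0) = -3 ⇒ C2 = -3.
The right endpoint x = 11 is free, so the natural (transversality) condition is ∂L/∂y' |_{x=11} = 0, i.e. y'(11) = 0.
Compute y'(x) = −7 x + C1, so y'(11) = −77 + C1 = 0 ⇒ C1 = 77.
Therefore the extremal is
    y(x) = −(7/2) x^2 + 77 x − 3.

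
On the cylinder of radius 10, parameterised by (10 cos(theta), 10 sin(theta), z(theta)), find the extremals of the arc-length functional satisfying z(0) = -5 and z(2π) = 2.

Parameterise the cylinder of radius R = 10 as
    r(θ) = (10 cos θ, 10 sin θ, z(θ)).
The arc-length element is
    ds = sqrt(100 + (dz/dθ)^2) dθ,
so the Lagrangian is L = sqrt(100 + z'^2).
L depends on z' only, not on z or θ, so ∂L/∂z = 0 and
    ∂L/∂z' = z' / sqrt(100 + z'^2).
The Euler-Lagrange equation gives
    d/dθ( z' / sqrt(100 + z'^2) ) = 0,
so z' is constant. Integrating once:
    z(θ) = a θ + b,
a helix on the cylinder (a straight line when the cylinder is unrolled). The constants a, b are determined by the endpoint conditions.
With endpoint conditions z(0) = -5 and z(2π) = 2: from z(0) = b we get b = -5, and a·2π + -5 = 2 gives a = 7/(2π), so
    z(θ) = (7/(2π)) θ − 5.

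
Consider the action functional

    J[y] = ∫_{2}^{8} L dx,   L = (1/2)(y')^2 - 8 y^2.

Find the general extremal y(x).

The Lagrangian is L = (1/2)(y')^2 - 8 y^2.
∂L/∂y = -16y.
∂L/∂y' = y'.
The Euler-Lagrange equation d/dx(∂L/∂y') − ∂L/∂y = 0 becomes:
    y'' + 16 y = 0
General solution: y(x) = A sin(4x) + B cos(4x), where A and B are arbitrary constants fixed by the endpoint conditions.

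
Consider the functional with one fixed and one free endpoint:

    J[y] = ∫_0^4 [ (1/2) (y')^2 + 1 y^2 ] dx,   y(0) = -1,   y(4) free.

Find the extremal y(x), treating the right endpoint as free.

The Lagrangian L = (1/2) (y')^2 + 1 y^2 gives
    ∂L/∂y = 2 y,   ∂L/∂y' = y'.
Euler-Lagrange: y'' − 2 y = 0.
With k = sqrt(2), the general solution is
    y(x) = A cosh(sqrt(2) x) + B sinh(sqrt(2) x).
Fixed left endpoint y(0) = -1 ⇒ A = -1.
The right endpoint x = 4 is free, so the natural (transversality) condition is ∂L/∂y' |_{x=4} = 0, i.e. y'(4) = 0.
Compute y'(x) = A k sinh(k x) + B k cosh(k x), so
    y'(4) = A k sinh(k·4) + B k cosh(k·4) = 0
    ⇒ B = −A tanh(k·4) = tanh(sqrt(2)·4).
Therefore the extremal is
    y(x) = −cosh(sqrt(2) x) + tanh(sqrt(2)·4) sinh(sqrt(2) x).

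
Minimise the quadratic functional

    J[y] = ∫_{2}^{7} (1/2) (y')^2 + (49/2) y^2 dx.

The Lagrangian is L = (1/2) (y')^2 + (49/2) y^2.
Compute ∂L/∂y = 49y, ∂L/∂y' = y'.
The Euler-Lagrange equation d/dx(∂L/∂y') − ∂L/∂y = 0 reduces to
    y'' − 49 y = 0.
Its general solution is
    y(x) = A e^(7x) + B e^(−7x),
with A, B fixed by the endpoint conditions.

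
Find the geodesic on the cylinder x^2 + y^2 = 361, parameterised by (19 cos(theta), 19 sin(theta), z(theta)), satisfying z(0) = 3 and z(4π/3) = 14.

Parameterise the cylinder of radius R = 19 as
    r(θ) = (19 cos θ, 19 sin θ, z(θ)).
The arc-length element is
    ds = sqrt(361 + (dz/dθ)^2) dθ,
so the Lagrangian is L = sqrt(361 + z'^2).
L depends on z' only, not on z or θ, so ∂L/∂z = 0 and
    ∂L/∂z' = z' / sqrt(361 + z'^2).
The Euler-Lagrange equation gives
    d/dθ( z' / sqrt(361 + z'^2) ) = 0,
so z' is constant. Integrating once:
    z(θ) = a θ + b,
a helix on the cylinder (a straight line when the cylinder is unrolled). The constants a, b are determined by the endpoint conditions.
With endpoint conditions z(0) = 3 and z(4π/3) = 14: from z(0) = b we get b = 3, and a·4π/3 + 3 = 14 gives a = 33/(4π), so
    z(θ) = (33/(4π)) θ + 3.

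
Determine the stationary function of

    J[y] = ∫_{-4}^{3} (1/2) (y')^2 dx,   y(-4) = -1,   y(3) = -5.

The Lagrangian is L = (1/2) (y')^2.
Compute ∂L/∂y = 0, ∂L/∂y' = y'.
The Euler-Lagrange equation d/dx(∂L/∂y') − ∂L/∂y = 0 reduces to
    y'' = 0.
Its general solution is
    y(x) = A x + B,
with A, B fixed by the endpoint conditions.
Applying the endpoint conditions y(-4) = -1 and y(3) = -5: solve A·-4 + B = -1 and A·3 + B = -5. Subtracting gives A(3 − -4) = -5 − -1, so A = -4/7, and B = -1 − A·-4 = -23/7. Therefore
    y(x) = (-4/7) x - 23/7.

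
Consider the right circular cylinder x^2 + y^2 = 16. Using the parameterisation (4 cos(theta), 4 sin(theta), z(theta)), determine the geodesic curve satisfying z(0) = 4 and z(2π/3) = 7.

Parameterise the cylinder of radius R = 4 as
    r(θ) = (4 cos θ, 4 sin θ, z(θ)).
The arc-length element is
    ds = sqrt(16 + (dz/dθ)^2) dθ,
so the Lagrangian is L = sqrt(16 + z'^2).
L depends on z' only, not on z or θ, so ∂L/∂z = 0 and
    ∂L/∂z' = z' / sqrt(16 + z'^2).
The Euler-Lagrange equation gives
    d/dθ( z' / sqrt(16 + z'^2) ) = 0,
so z' is constant. Integrating once:
    z(θ) = a θ + b,
a helix on the cylinder (a straight line when the cylinder is unrolled). The constants a, b are determined by the endpoint conditions.
With endpoint conditions z(0) = 4 and z(2π/3) = 7: from z(0) = b we get b = 4, and a·2π/3 + 4 = 7 gives a = 9/(2π), so
    z(θ) = (9/(2π)) θ + 4.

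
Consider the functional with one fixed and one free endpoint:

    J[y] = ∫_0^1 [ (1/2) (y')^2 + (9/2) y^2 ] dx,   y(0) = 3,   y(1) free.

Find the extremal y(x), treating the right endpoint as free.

The Lagrangian L = (1/2) (y')^2 + (9/2) y^2 gives
    ∂L/∂y = 9 y,   ∂L/∂y' = y'.
Euler-Lagrange: y'' − 9 y = 0.
With k = 3, the general solution is
    y(x) = A cosh(3 x) + B sinh(3 x).
Fixed left endpoint y(0) = 3 ⇒ A = 3.
The right endpoint x = 1 is free, so the natural (transversality) condition is ∂L/∂y' |_{x=1} = 0, i.e. y'(1) = 0.
Compute y'(x) = A k sinh(k x) + B k cosh(k x), so
    y'(1) = A k sinh(k·1) + B k cosh(k·1) = 0
    ⇒ B = −A tanh(k·1) = − 3 tanh(3·1).
Therefore the extremal is
    y(x) = 3 cosh(3 x) − 3 tanh(3·1) sinh(3 x).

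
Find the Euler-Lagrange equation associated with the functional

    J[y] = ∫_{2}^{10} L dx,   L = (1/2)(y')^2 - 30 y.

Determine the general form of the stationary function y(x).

The Lagrangian is L = (1/2)(y')^2 - 30 y.
∂L/∂y = -30.
∂L/∂y' = y'.
The Euler-Lagrange equation d/dx(∂L/∂y') − ∂L/∂y = 0 becomes:
    y'' + 30 = 0
General solution: y(x) = -15 x^2 + A x + B, where A and B are arbitrary constants fixed by the endpoint conditions.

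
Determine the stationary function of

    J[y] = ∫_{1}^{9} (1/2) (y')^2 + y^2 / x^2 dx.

The Lagrangian is L = (1/2) (y')^2 + y^2 / x^2.
Compute ∂L/∂y = 2y/x^2, ∂L/∂y' = y'.
The Euler-Lagrange equation d/dx(∂L/∂y') − ∂L/∂y = 0 reduces to
    y'' − 2/x^2 · y = 0  (x > 0).
Its general solution is
    y(x) = A x^2 + B / x,
with A, B fixed by the endpoint conditions.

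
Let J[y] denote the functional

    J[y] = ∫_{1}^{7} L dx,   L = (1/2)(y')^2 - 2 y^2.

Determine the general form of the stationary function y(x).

The Lagrangian is L = (1/2)(y')^2 - 2 y^2.
∂L/∂y = -4y.
∂L/∂y' = y'.
The Euler-Lagrange equation d/dx(∂L/∂y') − ∂L/∂y = 0 becomes:
    y'' + 4 y = 0
General solution: y(x) = A sin(2x) + B cos(2x), where A and B are arbitrary constants fixed by the endpoint conditions.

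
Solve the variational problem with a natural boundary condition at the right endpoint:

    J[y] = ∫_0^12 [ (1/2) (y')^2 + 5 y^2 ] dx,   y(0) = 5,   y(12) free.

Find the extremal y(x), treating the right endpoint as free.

The Lagrangian L = (1/2) (y')^2 + 5 y^2 gives
    ∂L/∂y = 10 y,   ∂L/∂y' = y'.
Euler-Lagrange: y'' − 10 y = 0.
With k = sqrt(10), the general solution is
    y(x) = A cosh(sqrt(10) x) + B sinh(sqrt(10) x).
Fixed left endpoint y(0) = 5 ⇒ A = 5.
The right endpoint x = 12 is free, so the natural (transversality) condition is ∂L/∂y' |_{x=12} = 0, i.e. y'(12) = 0.
Compute y'(x) = A k sinh(k x) + B k cosh(k x), so
    y'(12) = A k sinh(k·12) + B k cosh(k·12) = 0
    ⇒ B = −A tanh(k·12) = − 5 tanh(sqrt(10)·12).
Therefore the extremal is
    y(x) = 5 cosh(sqrt(10) x) − 5 tanh(sqrt(10)·12) sinh(sqrt(10) x).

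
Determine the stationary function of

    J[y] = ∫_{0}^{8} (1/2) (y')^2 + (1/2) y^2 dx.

The Lagrangian is L = (1/2) (y')^2 + (1/2) y^2.
Compute ∂L/∂y = y, ∂L/∂y' = y'.
The Euler-Lagrange equation d/dx(∂L/∂y') − ∂L/∂y = 0 reduces to
    y'' − y = 0.
Its general solution is
    y(x) = A e^x + B e^(−x),
with A, B fixed by the endpoint conditions.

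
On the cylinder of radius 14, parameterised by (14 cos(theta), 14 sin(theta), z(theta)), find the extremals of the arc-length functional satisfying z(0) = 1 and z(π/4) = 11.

Parameterise the cylinder of radius R = 14 as
    r(θ) = (14 cos θ, 14 sin θ, z(θ)).
The arc-length element is
    ds = sqrt(196 + (dz/dθ)^2) dθ,
so the Lagrangian is L = sqrt(196 + z'^2).
L depends on z' only, not on z or θ, so ∂L/∂z = 0 and
    ∂L/∂z' = z' / sqrt(196 + z'^2).
The Euler-Lagrange equation gives
    d/dθ( z' / sqrt(196 + z'^2) ) = 0,
so z' is constant. Integrating once:
    z(θ) = a θ + b,
a helix on the cylinder (a straight line when the cylinder is unrolled). The constants a, b are determined by the endpoint conditions.
With endpoint conditions z(0) = 1 and z(π/4) = 11: from z(0) = b we get b = 1, and a·π/4 + 1 = 11 gives a = 40/π, so
    z(θ) = (40/π) θ + 1.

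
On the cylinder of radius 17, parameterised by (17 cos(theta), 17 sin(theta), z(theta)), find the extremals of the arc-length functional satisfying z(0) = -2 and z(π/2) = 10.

Parameterise the cylinder of radius R = 17 as
    r(θ) = (17 cos θ, 17 sin θ, z(θ)).
The arc-length element is
    ds = sqrt(289 + (dz/dθ)^2) dθ,
so the Lagrangian is L = sqrt(289 + z'^2).
L depends on z' only, not on z or θ, so ∂L/∂z = 0 and
    ∂L/∂z' = z' / sqrt(289 + z'^2).
The Euler-Lagrange equation gives
    d/dθ( z' / sqrt(289 + z'^2) ) = 0,
so z' is constant. Integrating once:
    z(θ) = a θ + b,
a helix on the cylinder (a straight line when the cylinder is unrolled). The constants a, b are determined by the endpoint conditions.
With endpoint conditions z(0) = -2 and z(π/2) = 10: from z(0) = b we get b = -2, and a·π/2 + -2 = 10 gives a = 24/π, so
    z(θ) = (24/π) θ − 2.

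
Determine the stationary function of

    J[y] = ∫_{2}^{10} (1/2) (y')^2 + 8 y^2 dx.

The Lagrangian is L = (1/2) (y')^2 + 8 y^2.
Compute ∂L/∂y = 16y, ∂L/∂y' = y'.
The Euler-Lagrange equation d/dx(∂L/∂y') − ∂L/∂y = 0 reduces to
    y'' − 16 y = 0.
Its general solution is
    y(x) = A e^(4x) + B e^(−4x),
with A, B fixed by the endpoint conditions.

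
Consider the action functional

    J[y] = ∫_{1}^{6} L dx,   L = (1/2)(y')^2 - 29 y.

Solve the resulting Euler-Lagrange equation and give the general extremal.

The Lagrangian is L = (1/2)(y')^2 - 29 y.
∂L/∂y = -29.
∂L/∂y' = y'.
The Euler-Lagrange equation d/dx(∂L/∂y') − ∂L/∂y = 0 becomes:
    y'' + 29 = 0
General solution: y(x) = -(29/2) x^2 + A x + B, where A and B are arbitrary constants fixed by the endpoint conditions.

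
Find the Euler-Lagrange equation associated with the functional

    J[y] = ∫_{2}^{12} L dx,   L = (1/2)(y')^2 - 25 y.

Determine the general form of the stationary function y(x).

The Lagrangian is L = (1/2)(y')^2 - 25 y.
∂L/∂y = -25.
∂L/∂y' = y'.
The Euler-Lagrange equation d/dx(∂L/∂y') − ∂L/∂y = 0 becomes:
    y'' + 25 = 0
General solution: y(x) = -(25/2) x^2 + A x + B, where A and B are arbitrary constants fixed by the endpoint conditions.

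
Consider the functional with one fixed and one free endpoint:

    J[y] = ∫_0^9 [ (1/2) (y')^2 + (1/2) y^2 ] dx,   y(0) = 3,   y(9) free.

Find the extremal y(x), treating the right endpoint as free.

The Lagrangian L = (1/2) (y')^2 + (1/2) y^2 gives
    ∂L/∂y = 1 y,   ∂L/∂y' = y'.
Euler-Lagrange: y'' − y = 0.
With k = 1, the general solution is
    y(x) = A cosh(x) + B sinh(x).
Fixed left endpoint y(0) = 3 ⇒ A = 3.
The right endpoint x = 9 is free, so the natural (transversality) condition is ∂L/∂y' |_{x=9} = 0, i.e. y'(9) = 0.
Compute y'(x) = A k sinh(k x) + B k cosh(k x), so
    y'(9) = A k sinh(k·9) + B k cosh(k·9) = 0
    ⇒ B = −A tanh(k·9) = − 3 tanh(1·9).
Therefore the extremal is
    y(x) = 3 cosh(1 x) − 3 tanh(1·9) sinh(1 x).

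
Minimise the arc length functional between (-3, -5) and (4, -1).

Arc-length functional: J[y] = ∫ sqrt(1 + (y')^2) dx.
Lagrangian L = sqrt(1 + (y')^2) has no explicit y dependence, so ∂L/∂y = 0 and the Euler-Lagrange equation gives
    d/dx( y' / sqrt(1 + (y')^2) ) = 0  ⇒  y' / sqrt(1 + (y')^2) = const.
Hence y' is constant, so y(x) is affine.
Fitting the endpoints (-3, -5) and (4, -1):
    slope m = ((-1) − (-5)) / (4 − (-3)) = 4/7,
    intercept c = (-5) − m·(-3) = -23/7.
Extremal: y(x) = (4/7) x - 23/7.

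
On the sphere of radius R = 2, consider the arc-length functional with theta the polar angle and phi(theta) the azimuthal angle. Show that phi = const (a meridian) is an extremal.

On the sphere of radius R = 2 with spherical coordinates (θ, φ), the induced metric is
    ds^2 = 4(dθ^2 + sin^2(θ) dφ^2).
Using θ as the parameter, the arc-length functional becomes
    J[φ] = ∫ 2 sqrt(1 + sin^2(θ) (dφ/dθ)^2) dθ.
So L = 2 sqrt(1 + sin^2(θ) φ'^2). Compute
    ∂L/∂φ = 0  (L has no explicit φ dependence),
    ∂L/∂φ' = 2 sin^2(θ) φ' / sqrt(1 + sin^2(θ) φ'^2).
For the candidate φ(θ) = c (constant), φ' = 0, so ∂L/∂φ' evaluated along the candidate vanishes, and ∂L/∂φ is identically zero. Hence
    d/dθ(∂L/∂φ') − ∂L/∂φ = 0
is satisfied. Therefore meridians φ = const are extremals of arc length — they are geodesics on the sphere.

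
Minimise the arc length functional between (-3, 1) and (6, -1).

Arc-length functional: J[y] = ∫ sqrt(1 + (y')^2) dx.
Lagrangian L = sqrt(1 + (y')^2) has no explicit y dependence, so ∂L/∂y = 0 and the Euler-Lagrange equation gives
    d/dx( y' / sqrt(1 + (y')^2) ) = 0  ⇒  y' / sqrt(1 + (y')^2) = const.
Hence y' is constant, so y(x) is affine.
Fitting the endpoints (-3, 1) and (6, -1):
    slope m = ((-1) − 1) / (6 − (-3)) = -2/9,
    intercept c = 1 − m·(-3) = 1/3.
Extremal: y(x) = (-2/9) x + 1/3.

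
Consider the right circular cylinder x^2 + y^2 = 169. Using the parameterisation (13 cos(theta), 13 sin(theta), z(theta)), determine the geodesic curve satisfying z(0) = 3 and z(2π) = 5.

Parameterise the cylinder of radius R = 13 as
    r(θ) = (13 cos θ, 13 sin θ, z(θ)).
The arc-length element is
    ds = sqrt(169 + (dz/dθ)^2) dθ,
so the Lagrangian is L = sqrt(169 + z'^2).
L depends on z' only, not on z or θ, so ∂L/∂z = 0 and
    ∂L/∂z' = z' / sqrt(169 + z'^2).
The Euler-Lagrange equation gives
    d/dθ( z' / sqrt(169 + z'^2) ) = 0,
so z' is constant. Integrating once:
    z(θ) = a θ + b,
a helix on the cylinder (a straight line when the cylinder is unrolled). The constants a, b are determined by the endpoint conditions.
With endpoint conditions z(0) = 3 and z(2π) = 5: from z(0) = b we get b = 3, and a·2π + 3 = 5 gives a = 1/π, so
    z(θ) = (1/π) θ + 3.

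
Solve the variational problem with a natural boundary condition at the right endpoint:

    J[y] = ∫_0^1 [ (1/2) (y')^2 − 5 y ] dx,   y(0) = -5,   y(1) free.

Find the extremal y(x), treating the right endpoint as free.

The Lagrangian L = (1/2) (y')^2 − 5 y gives
    ∂L/∂y = −5,   ∂L/∂y' = y'.
Euler-Lagrange: d/dx(y') − (−5) = 0, i.e. y'' + 5 = 0, so
    y(x) = −(5/2) x^2 + C1 x + C2.
Fixed left endpoint y(0) = -5 ⇒ C2 = -5.
The right endpoint x = 1 is free, so the natural (transversality) condition is ∂L/∂y' |_{x=1} = 0, i.e. y'(1) = 0.
Compute y'(x) = −5 x + C1, so y'(1) = −5 + C1 = 0 ⇒ C1 = 5.
Therefore the extremal is
    y(x) = −(5/2) x^2 + 5 x − 5.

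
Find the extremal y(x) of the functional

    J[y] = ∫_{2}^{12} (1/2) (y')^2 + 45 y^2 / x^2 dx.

The Lagrangian is L = (1/2) (y')^2 + 45 y^2 / x^2.
Compute ∂L/∂y = 90y/x^2, ∂L/∂y' = y'.
The Euler-Lagrange equation d/dx(∂L/∂y') − ∂L/∂y = 0 reduces to
    y'' − 90/x^2 · y = 0  (x > 0).
Its general solution is
    y(x) = A x^10 + B x^(-9),
with A, B fixed by the endpoint conditions.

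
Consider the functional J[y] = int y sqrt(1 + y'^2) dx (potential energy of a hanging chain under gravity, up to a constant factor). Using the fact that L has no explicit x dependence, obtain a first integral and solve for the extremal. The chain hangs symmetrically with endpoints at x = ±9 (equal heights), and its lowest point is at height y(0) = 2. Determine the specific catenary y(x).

The Lagrangian L(y, y') = y sqrt(1 + y'^2) has no explicit x dependence, so the Beltrami identity applies:
    L − y' ∂L/∂y' = C.
Compute ∂L/∂y' = y · y' / sqrt(1 + y'^2). Then
    L − y' ∂L/∂y'
    = y sqrt(1 + y'^2) − y · y'^2 / sqrt(1 + y'^2)
    = y (1 + y'^2 − y'^2) / sqrt(1 + y'^2)
    = y / sqrt(1 + y'^2) = C.
Squaring gives y^2 = C^2 (1 + y'^2), i.e.
    y'^2 = y^2 / C^2 − 1.
Separating variables,
    dy / sqrt(y^2 − C^2) = dx / C,
and integrating gives arccosh(y / C) = (x − a)/C, so
    y(x) = C cosh((x − a)/C),
the catenary. The constants C and a are fixed by the two endpoint conditions (and, for the hanging-chain problem, the length constraint selects C).
Now fit the given data. The endpoints x = ±9 are symmetric at equal height, so the catenary is even about its minimum: a = 0 and y(x) = C cosh(x/C). The lowest point is y(0) = C cosh(0) = C, and we are told y(0) = 2, so C = 2. Therefore
    y(x) = 2 cosh(x/2),
and at the endpoints
    y(±9) = 2 cosh(9/2).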